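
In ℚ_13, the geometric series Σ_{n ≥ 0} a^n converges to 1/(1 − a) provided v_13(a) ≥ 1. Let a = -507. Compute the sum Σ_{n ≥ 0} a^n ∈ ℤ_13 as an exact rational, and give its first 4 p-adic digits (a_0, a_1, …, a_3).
Σ a^n = 1/(1 − a) = 1/508;  first 4 digits = (1, 0, 10, 12)

v_13(a) = 2 ≥ 1, so the series converges in ℤ_13 to 1/(1 − a) = 1/(1 − (-507)) = 1/508. Expand this rational in ℤ_13: compute digits iteratively via d_i = x_i mod 13, x_{i+1} = (x_i − d_i)/13. The first 4 digits are (1, 0, 10, 12).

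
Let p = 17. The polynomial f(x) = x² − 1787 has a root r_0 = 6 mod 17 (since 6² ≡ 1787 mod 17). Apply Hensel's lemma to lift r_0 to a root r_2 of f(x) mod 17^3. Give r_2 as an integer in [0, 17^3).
r_2 = 3066 (mod 4913)

Hensel's recurrence: r_{i+1} = r_i − f(r_i)·(f′(r_i))^{-1} mod 17^{i+2}, with f′(x) = 2x. Iterate:
  r_0 = 6 (mod 17)
  r_1 = 176 (mod 289)
  r_2 = 3066 (mod 4913)
Final: r_2 = 3066, and one checks f(r_2) ≡ 0 mod 17^3.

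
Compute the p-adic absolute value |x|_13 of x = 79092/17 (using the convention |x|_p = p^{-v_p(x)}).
|79092/17|_13 = 1/2197

Step 1 — compute v_13(x) by factoring powers of 13 out of the numerator and denominator: v_13(79092/17) = 3. Step 2 — apply |x|_p = p^{-v_p(x)} = 13^{-3} = 1/2197.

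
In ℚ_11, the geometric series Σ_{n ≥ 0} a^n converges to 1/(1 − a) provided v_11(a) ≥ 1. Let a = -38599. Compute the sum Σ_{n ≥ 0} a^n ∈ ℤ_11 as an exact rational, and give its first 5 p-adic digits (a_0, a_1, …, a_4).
Σ a^n = 1/(1 − a) = 1/38600;  first 5 digits = (1, 0, 0, 4, 8)

v_11(a) = 3 ≥ 1, so the series converges in ℤ_11 to 1/(1 − a) = 1/(1 − (-38599)) = 1/38600. Expand this rational in ℤ_11: compute digits iteratively via d_i = x_i mod 11, x_{i+1} = (x_i − d_i)/11. The first 5 digits are (1, 0, 0, 4, 8).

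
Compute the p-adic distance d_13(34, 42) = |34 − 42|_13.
d_13(34, 42) = 1

Step 1 — x − y = 34 − 42 = -8. Step 2 — v_13(-8) = 0 (factor: -8 = −(13^0 · 8); the sign does not affect v_p). Step 3 — |x − y|_13 = 13^{0} = 1.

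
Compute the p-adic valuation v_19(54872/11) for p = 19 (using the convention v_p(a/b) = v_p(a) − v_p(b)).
v_19(54872/11) = 3

Factor powers of 19 from the numerator and denominator of the reduced fraction: 54872 = 19^3 · 8 and 11 = 19^0 · 11. Apply v_p(a/b) = v_p(a) − v_p(b): v_19(54872/11) = 3 − 0 = 3.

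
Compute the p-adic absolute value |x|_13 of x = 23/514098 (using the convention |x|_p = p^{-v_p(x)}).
|23/514098|_13 = 28561

Step 1 — compute v_13(x) by factoring powers of 13 out of the numerator and denominator: v_13(23/514098) = -4. Step 2 — apply |x|_p = p^{-v_p(x)} = 13^{4} = 28561.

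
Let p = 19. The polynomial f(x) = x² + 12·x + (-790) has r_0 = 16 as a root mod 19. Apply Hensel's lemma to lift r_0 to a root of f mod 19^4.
r_3 = 43754 (mod 130321)

Hensel: r_{i+1} = r_i − f(r_i)·(f′(r_i))^{-1} mod 19^{i+2}, f′(x) = 2x + 12. Iterate:
  r_0 = 16 (mod 19)
  r_1 = 73 (mod 361)
  r_2 = 2600 (mod 6859)
  r_3 = 43754 (mod 130321)
Final: r = 43754 satisfies f(r) ≡ 0 mod 19^4.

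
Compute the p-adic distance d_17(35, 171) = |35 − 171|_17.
d_17(35, 171) = 1/17

Step 1 — x − y = 35 − 171 = -136. Step 2 — v_17(-136) = 1 (factor: -136 = −(17^1 · 8); the sign does not affect v_p). Step 3 — |x − y|_17 = 17^{-1} = 1/17.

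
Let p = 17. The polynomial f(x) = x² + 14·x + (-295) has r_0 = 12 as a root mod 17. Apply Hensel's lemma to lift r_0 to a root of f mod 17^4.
r_3 = 43719 (mod 83521)

Hensel: r_{i+1} = r_i − f(r_i)·(f′(r_i))^{-1} mod 17^{i+2}, f′(x) = 2x + 14. Iterate:
  r_0 = 12 (mod 17)
  r_1 = 80 (mod 289)
  r_2 = 4415 (mod 4913)
  r_3 = 43719 (mod 83521)
Final: r = 43719 satisfies f(r) ≡ 0 mod 17^4.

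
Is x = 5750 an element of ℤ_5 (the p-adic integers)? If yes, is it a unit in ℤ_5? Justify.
x ∈ ℤ_5 but not a unit; v_5(x) = 3 > 0

ℤ_5 = {x ∈ ℚ_5 : v_5(x) ≥ 0} and ℤ_5^× = {x ∈ ℤ_5 : v_5(x) = 0}. Here v_5(5750) = v_5(num) − v_5(den) = 3; compare against these criteria.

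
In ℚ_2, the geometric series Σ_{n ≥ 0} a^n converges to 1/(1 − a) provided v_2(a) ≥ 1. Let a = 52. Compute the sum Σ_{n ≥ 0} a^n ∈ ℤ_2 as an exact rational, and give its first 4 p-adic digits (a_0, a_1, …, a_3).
Σ a^n = 1/(1 − a) = -1/51;  first 4 digits = (1, 0, 1, 0)

v_2(a) = 2 ≥ 1, so the series converges in ℤ_2 to 1/(1 − a) = 1/(1 − 52) = -1/51. Expand this rational in ℤ_2: compute digits iteratively via d_i = x_i mod 2, x_{i+1} = (x_i − d_i)/2. The first 4 digits are (1, 0, 1, 0).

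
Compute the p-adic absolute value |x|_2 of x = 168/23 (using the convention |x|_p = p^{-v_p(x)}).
|168/23|_2 = 1/8

Step 1 — compute v_2(x) by factoring powers of 2 out of the numerator and denominator: v_2(168/23) = 3. Step 2 — apply |x|_p = p^{-v_p(x)} = 2^{-3} = 1/8.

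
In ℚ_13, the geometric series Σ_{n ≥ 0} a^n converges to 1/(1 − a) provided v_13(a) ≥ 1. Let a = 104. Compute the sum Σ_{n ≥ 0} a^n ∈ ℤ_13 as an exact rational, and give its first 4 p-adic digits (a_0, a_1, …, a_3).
Σ a^n = 1/(1 − a) = -1/103;  first 4 digits = (1, 8, 12, 9)

v_13(a) = 1 ≥ 1, so the series converges in ℤ_13 to 1/(1 − a) = 1/(1 − 104) = -1/103. Expand this rational in ℤ_13: compute digits iteratively via d_i = x_i mod 13, x_{i+1} = (x_i − d_i)/13. The first 4 digits are (1, 8, 12, 9).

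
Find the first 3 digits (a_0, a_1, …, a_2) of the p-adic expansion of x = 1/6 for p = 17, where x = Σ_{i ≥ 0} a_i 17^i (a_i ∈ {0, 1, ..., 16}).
(a_0, …, a_2) = (3, 14, 2)

v_17(1/6) = 0 (numerator and denominator both coprime to 17), so x ∈ ℤ_17^×. Compute digits iteratively via a_i = x_i mod 17, x_{i+1} = (x_i − a_i)/17, with x_0 = x:
  x_0 = 1/6;  a_0 = 3;  x_1 = (x_0 − 3)/17 = -1/6
  x_1 = -1/6;  a_1 = 14;  x_2 = (x_1 − 14)/17 = -5/6
  x_2 = -5/6;  a_2 = 2;  x_3 = (x_2 − 2)/17 = -1/6
Digits: (3, 14, 2).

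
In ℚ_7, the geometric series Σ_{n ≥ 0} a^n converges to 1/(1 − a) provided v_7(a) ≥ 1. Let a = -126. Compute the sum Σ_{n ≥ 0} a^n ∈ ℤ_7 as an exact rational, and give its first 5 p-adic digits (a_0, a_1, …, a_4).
Σ a^n = 1/(1 − a) = 1/127;  first 5 digits = (1, 3, 6, 2, 3)

v_7(a) = 1 ≥ 1, so the series converges in ℤ_7 to 1/(1 − a) = 1/(1 − (-126)) = 1/127. Expand this rational in ℤ_7: compute digits iteratively via d_i = x_i mod 7, x_{i+1} = (x_i − d_i)/7. The first 5 digits are (1, 3, 6, 2, 3).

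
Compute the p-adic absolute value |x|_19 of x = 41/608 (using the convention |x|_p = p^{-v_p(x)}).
|41/608|_19 = 19

Step 1 — compute v_19(x) by factoring powers of 19 out of the numerator and denominator: v_19(41/608) = -1. Step 2 — apply |x|_p = p^{-v_p(x)} = 19^{1} = 19.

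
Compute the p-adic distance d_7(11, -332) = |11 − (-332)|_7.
d_7(11, -332) = 1/343

Step 1 — x − y = 11 − (-332) = 343. Step 2 — v_7(343) = 3 (factor: 343 = (7^3 · 1); the sign does not affect v_p). Step 3 — |x − y|_7 = 7^{-3} = 1/343.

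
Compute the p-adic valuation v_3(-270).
v_3(-270) = 3

v_3(n) is the largest exponent k such that 3^k divides n. Factor out: -270 = -3^3 · 10. (Sign doesn't affect v_p.) So v_3(-270) = 3.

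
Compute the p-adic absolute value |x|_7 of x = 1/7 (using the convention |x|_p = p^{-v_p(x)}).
|1/7|_7 = 7

Step 1 — compute v_7(x) by factoring powers of 7 out of the numerator and denominator: v_7(1/7) = -1. Step 2 — apply |x|_p = p^{-v_p(x)} = 7^{1} = 7.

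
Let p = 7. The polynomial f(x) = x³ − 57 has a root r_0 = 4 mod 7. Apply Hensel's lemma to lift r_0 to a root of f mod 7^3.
r_2 = 256 (mod 343)

Hensel: r_{i+1} = r_i − f(r_i)/f′(r_i) mod 7^{i+2}, where f′(x) = 3x². Iterate:
  r_0 = 4 (mod 7)
  r_1 = 11 (mod 49)
  r_2 = 256 (mod 343)
Final: r = 256 with f(r) ≡ 0 mod 7^3.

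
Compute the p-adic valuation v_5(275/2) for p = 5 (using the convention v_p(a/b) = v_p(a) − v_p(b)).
v_5(275/2) = 2

Factor powers of 5 from the numerator and denominator of the reduced fraction: 275 = 5^2 · 11 and 2 = 5^0 · 2. Apply v_p(a/b) = v_p(a) − v_p(b): v_5(275/2) = 2 − 0 = 2.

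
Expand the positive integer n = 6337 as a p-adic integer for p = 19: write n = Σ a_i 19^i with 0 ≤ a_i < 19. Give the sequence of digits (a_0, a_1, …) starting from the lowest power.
(a_0, a_1, …) = (10, 10, 17)

Repeated division by 19 gives the digits low-to-high: 6337 = 10 + 10·19^1 + 17·19^2. Digit sequence: (10, 10, 17).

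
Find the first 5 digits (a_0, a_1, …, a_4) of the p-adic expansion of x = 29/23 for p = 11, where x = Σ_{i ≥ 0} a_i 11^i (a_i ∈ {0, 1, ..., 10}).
(a_0, …, a_4) = (7, 10, 0, 9, 3)

v_11(29/23) = 0 (numerator and denominator both coprime to 11), so x ∈ ℤ_11^×. Compute digits iteratively via a_i = x_i mod 11, x_{i+1} = (x_i − a_i)/11, with x_0 = x:
  x_0 = 29/23;  a_0 = 7;  x_1 = (x_0 − 7)/11 = -12/23
  x_1 = -12/23;  a_1 = 10;  x_2 = (x_1 − 10)/11 = -22/23
  x_2 = -22/23;  a_2 = 0;  x_3 = (x_2 − 0)/11 = -2/23
  x_3 = -2/23;  a_3 = 9;  x_4 = (x_3 − 9)/11 = -19/23
  x_4 = -19/23;  a_4 = 3;  x_5 = (x_4 − 3)/11 = -8/23
Digits: (7, 10, 0, 9, 3).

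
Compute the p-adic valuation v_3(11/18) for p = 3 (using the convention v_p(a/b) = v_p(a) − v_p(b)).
v_3(11/18) = -2

Factor powers of 3 from the numerator and denominator of the reduced fraction: 11 = 3^0 · 11 and 18 = 3^2 · 2. Apply v_p(a/b) = v_p(a) − v_p(b): v_3(11/18) = 0 − 2 = -2.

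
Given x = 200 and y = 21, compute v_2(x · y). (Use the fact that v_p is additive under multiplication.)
v_2(4200) = 3

v_p(x) = 3 (factor: 200 = 2^3 · 25); v_p(y) = 0 (factor: 21 = 2^0 · 21). Additivity: v_p(xy) = v_p(x) + v_p(y) = 3 + 0 = 3. (Direct check: xy = 4200 = 2^3 · (525).)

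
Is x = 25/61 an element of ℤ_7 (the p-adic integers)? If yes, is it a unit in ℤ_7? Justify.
x ∈ ℤ_7^× (unit); v_7(x) = 0

ℤ_7 = {x ∈ ℚ_7 : v_7(x) ≥ 0} and ℤ_7^× = {x ∈ ℤ_7 : v_7(x) = 0}. Here v_7(25/61) = v_7(num) − v_7(den) = 0; compare against these criteria.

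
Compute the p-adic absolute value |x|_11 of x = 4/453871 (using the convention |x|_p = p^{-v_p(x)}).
|4/453871|_11 = 14641

Step 1 — compute v_11(x) by factoring powers of 11 out of the numerator and denominator: v_11(4/453871) = -4. Step 2 — apply |x|_p = p^{-v_p(x)} = 11^{4} = 14641.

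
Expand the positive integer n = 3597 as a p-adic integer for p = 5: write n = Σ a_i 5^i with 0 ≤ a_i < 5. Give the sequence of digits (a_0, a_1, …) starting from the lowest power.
(a_0, a_1, …) = (2, 4, 3, 3, 0, 1)

Repeated division by 5 gives the digits low-to-high: 3597 = 2 + 4·5^1 + 3·5^2 + 3·5^3 + 1·5^5. Digit sequence: (2, 4, 3, 3, 0, 1).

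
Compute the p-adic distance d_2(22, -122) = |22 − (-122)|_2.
d_2(22, -122) = 1/16

Step 1 — x − y = 22 − (-122) = 144. Step 2 — v_2(144) = 4 (factor: 144 = (2^4 · 9); the sign does not affect v_p). Step 3 — |x − y|_2 = 2^{-4} = 1/16.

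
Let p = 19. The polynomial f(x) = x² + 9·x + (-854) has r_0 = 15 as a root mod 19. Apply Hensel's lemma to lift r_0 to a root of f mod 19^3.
r_2 = 5202 (mod 6859)

Hensel: r_{i+1} = r_i − f(r_i)·(f′(r_i))^{-1} mod 19^{i+2}, f′(x) = 2x + 9. Iterate:
  r_0 = 15 (mod 19)
  r_1 = 148 (mod 361)
  r_2 = 5202 (mod 6859)
Final: r = 5202 satisfies f(r) ≡ 0 mod 19^3.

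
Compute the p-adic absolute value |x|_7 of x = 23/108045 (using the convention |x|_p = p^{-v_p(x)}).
|23/108045|_7 = 2401

Step 1 — compute v_7(x) by factoring powers of 7 out of the numerator and denominator: v_7(23/108045) = -4. Step 2 — apply |x|_p = p^{-v_p(x)} = 7^{4} = 2401.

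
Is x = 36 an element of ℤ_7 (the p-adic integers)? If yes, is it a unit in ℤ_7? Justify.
x ∈ ℤ_7^× (unit); v_7(x) = 0

ℤ_7 = {x ∈ ℚ_7 : v_7(x) ≥ 0} and ℤ_7^× = {x ∈ ℤ_7 : v_7(x) = 0}. Here v_7(36) = v_7(num) − v_7(den) = 0; compare against these criteria.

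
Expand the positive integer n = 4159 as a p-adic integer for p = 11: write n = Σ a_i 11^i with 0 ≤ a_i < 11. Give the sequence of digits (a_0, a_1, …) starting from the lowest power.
(a_0, a_1, …) = (1, 4, 1, 3)

Repeated division by 11 gives the digits low-to-high: 4159 = 1 + 4·11^1 + 1·11^2 + 3·11^3. Digit sequence: (1, 4, 1, 3).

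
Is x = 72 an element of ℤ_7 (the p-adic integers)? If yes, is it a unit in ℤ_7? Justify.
x ∈ ℤ_7^× (unit); v_7(x) = 0

ℤ_7 = {x ∈ ℚ_7 : v_7(x) ≥ 0} and ℤ_7^× = {x ∈ ℤ_7 : v_7(x) = 0}. Here v_7(72) = v_7(num) − v_7(den) = 0; compare against these criteria.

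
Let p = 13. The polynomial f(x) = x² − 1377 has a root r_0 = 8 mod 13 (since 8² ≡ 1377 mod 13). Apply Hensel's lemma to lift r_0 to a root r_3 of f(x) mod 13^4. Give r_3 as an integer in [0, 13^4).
r_3 = 5572 (mod 28561)

Hensel's recurrence: r_{i+1} = r_i − f(r_i)·(f′(r_i))^{-1} mod 13^{i+2}, with f′(x) = 2x. Iterate:
  r_0 = 8 (mod 13)
  r_1 = 164 (mod 169)
  r_2 = 1178 (mod 2197)
  r_3 = 5572 (mod 28561)
Final: r_3 = 5572, and one checks f(r_3) ≡ 0 mod 13^4.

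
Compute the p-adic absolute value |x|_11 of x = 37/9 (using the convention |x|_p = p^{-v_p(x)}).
|37/9|_11 = 1

Step 1 — compute v_11(x) by factoring powers of 11 out of the numerator and denominator: v_11(37/9) = 0. Step 2 — apply |x|_p = p^{-v_p(x)} = 11^{0} = 1.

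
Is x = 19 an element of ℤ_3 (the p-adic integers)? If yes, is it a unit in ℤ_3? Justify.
x ∈ ℤ_3^× (unit); v_3(x) = 0

ℤ_3 = {x ∈ ℚ_3 : v_3(x) ≥ 0} and ℤ_3^× = {x ∈ ℤ_3 : v_3(x) = 0}. Here v_3(19) = v_3(num) − v_3(den) = 0; compare against these criteria.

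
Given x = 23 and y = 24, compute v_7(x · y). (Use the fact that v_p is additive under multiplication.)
v_7(552) = 0

v_p(x) = 0 (factor: 23 = 7^0 · 23); v_p(y) = 0 (factor: 24 = 7^0 · 24). Additivity: v_p(xy) = v_p(x) + v_p(y) = 0 + 0 = 0. (Direct check: xy = 552 = 7^0 · (552).)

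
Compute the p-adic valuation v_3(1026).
v_3(1026) = 3

v_3(n) is the largest exponent k such that 3^k divides n. Factor out: 1026 = 3^3 · 38. (Sign doesn't affect v_p.) So v_3(1026) = 3.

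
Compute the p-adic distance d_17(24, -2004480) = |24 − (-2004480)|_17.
d_17(24, -2004480) = 1/83521

Step 1 — x − y = 24 − (-2004480) = 2004504. Step 2 — v_17(2004504) = 4 (factor: 2004504 = (17^4 · 24); the sign does not affect v_p). Step 3 — |x − y|_17 = 17^{-4} = 1/83521.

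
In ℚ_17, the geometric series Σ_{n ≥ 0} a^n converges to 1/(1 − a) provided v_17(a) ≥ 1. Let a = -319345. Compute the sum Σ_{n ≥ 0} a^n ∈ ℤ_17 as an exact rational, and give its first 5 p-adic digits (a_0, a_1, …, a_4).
Σ a^n = 1/(1 − a) = 1/319346;  first 5 digits = (1, 0, 0, 3, 13)

v_17(a) = 3 ≥ 1, so the series converges in ℤ_17 to 1/(1 − a) = 1/(1 − (-319345)) = 1/319346. Expand this rational in ℤ_17: compute digits iteratively via d_i = x_i mod 17, x_{i+1} = (x_i − d_i)/17. The first 5 digits are (1, 0, 0, 3, 13).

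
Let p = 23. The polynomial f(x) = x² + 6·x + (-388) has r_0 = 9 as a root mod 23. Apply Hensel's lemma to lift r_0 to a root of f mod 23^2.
r_1 = 262 (mod 529)

Hensel: r_{i+1} = r_i − f(r_i)·(f′(r_i))^{-1} mod 23^{i+2}, f′(x) = 2x + 6. Iterate:
  r_0 = 9 (mod 23)
  r_1 = 262 (mod 529)
Final: r = 262 satisfies f(r) ≡ 0 mod 23^2.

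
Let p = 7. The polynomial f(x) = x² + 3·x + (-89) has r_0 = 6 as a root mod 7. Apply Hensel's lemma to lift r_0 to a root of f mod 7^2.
r_1 = 41 (mod 49)

Hensel: r_{i+1} = r_i − f(r_i)·(f′(r_i))^{-1} mod 7^{i+2}, f′(x) = 2x + 3. Iterate:
  r_0 = 6 (mod 7)
  r_1 = 41 (mod 49)
Final: r = 41 satisfies f(r) ≡ 0 mod 7^2.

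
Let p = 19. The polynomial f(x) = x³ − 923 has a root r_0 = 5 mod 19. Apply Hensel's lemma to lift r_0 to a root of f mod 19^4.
r_3 = 114366 (mod 130321)

Hensel: r_{i+1} = r_i − f(r_i)/f′(r_i) mod 19^{i+2}, where f′(x) = 3x². Iterate:
  r_0 = 5 (mod 19)
  r_1 = 290 (mod 361)
  r_2 = 4622 (mod 6859)
  r_3 = 114366 (mod 130321)
Final: r = 114366 with f(r) ≡ 0 mod 19^4.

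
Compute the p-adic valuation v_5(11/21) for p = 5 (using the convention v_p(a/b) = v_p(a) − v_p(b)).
v_5(11/21) = 0

Factor powers of 5 from the numerator and denominator of the reduced fraction: 11 = 5^0 · 11 and 21 = 5^0 · 21. Apply v_p(a/b) = v_p(a) − v_p(b): v_5(11/21) = 0 − 0 = 0.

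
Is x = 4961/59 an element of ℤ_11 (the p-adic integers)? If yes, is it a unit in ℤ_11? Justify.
x ∈ ℤ_11 but not a unit; v_11(x) = 2 > 0

ℤ_11 = {x ∈ ℚ_11 : v_11(x) ≥ 0} and ℤ_11^× = {x ∈ ℤ_11 : v_11(x) = 0}. Here v_11(4961/59) = v_11(num) − v_11(den) = 2; compare against these criteria.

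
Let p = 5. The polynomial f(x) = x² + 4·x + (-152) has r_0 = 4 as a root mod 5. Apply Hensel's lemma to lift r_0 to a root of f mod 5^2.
r_1 = 14 (mod 25)

Hensel: r_{i+1} = r_i − f(r_i)·(f′(r_i))^{-1} mod 5^{i+2}, f′(x) = 2x + 4. Iterate:
  r_0 = 4 (mod 5)
  r_1 = 14 (mod 25)
Final: r = 14 satisfies f(r) ≡ 0 mod 5^2.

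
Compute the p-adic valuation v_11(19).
v_11(19) = 0

v_11(n) is the largest exponent k such that 11^k divides n. Factor out: 19 = 11^0 · 19. (Sign doesn't affect v_p.) So v_11(19) = 0.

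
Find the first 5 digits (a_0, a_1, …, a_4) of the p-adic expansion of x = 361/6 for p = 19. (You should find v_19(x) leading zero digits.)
(a_0, …, a_4) = (0, 0, 16, 15, 15)

v_19(361/6) = 2, so a_0 = ... = a_1 = 0. Factor out: x = 19^2 · u with u = 1/6 a unit in ℤ_19. Expand u iteratively via a_{v+i} = u_i mod 19, u_{i+1} = (u_i − a_{v+i})/19:
  u_0 = 1/6;  a_2 = 16;  u_1 = (u_0 − 16)/19 = -5/6
  u_1 = -5/6;  a_3 = 15;  u_2 = (u_1 − 15)/19 = -5/6
  u_2 = -5/6;  a_4 = 15;  u_3 = (u_2 − 15)/19 = -5/6
Digits: (0, 0, 16, 15, 15).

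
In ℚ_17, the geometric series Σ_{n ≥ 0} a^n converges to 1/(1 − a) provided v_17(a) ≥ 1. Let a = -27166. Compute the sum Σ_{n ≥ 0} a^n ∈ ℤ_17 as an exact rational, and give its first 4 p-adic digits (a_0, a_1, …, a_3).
Σ a^n = 1/(1 − a) = 1/27167;  first 4 digits = (1, 0, 8, 11)

v_17(a) = 2 ≥ 1, so the series converges in ℤ_17 to 1/(1 − a) = 1/(1 − (-27166)) = 1/27167. Expand this rational in ℤ_17: compute digits iteratively via d_i = x_i mod 17, x_{i+1} = (x_i − d_i)/17. The first 4 digits are (1, 0, 8, 11).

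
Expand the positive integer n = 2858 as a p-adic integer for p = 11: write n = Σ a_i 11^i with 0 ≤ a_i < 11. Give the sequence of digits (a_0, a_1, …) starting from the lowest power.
(a_0, a_1, …) = (9, 6, 1, 2)

Repeated division by 11 gives the digits low-to-high: 2858 = 9 + 6·11^1 + 1·11^2 + 2·11^3. Digit sequence: (9, 6, 1, 2).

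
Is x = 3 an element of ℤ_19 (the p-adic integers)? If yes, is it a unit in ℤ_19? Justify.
x ∈ ℤ_19^× (unit); v_19(x) = 0

ℤ_19 = {x ∈ ℚ_19 : v_19(x) ≥ 0} and ℤ_19^× = {x ∈ ℤ_19 : v_19(x) = 0}. Here v_19(3) = v_19(num) − v_19(den) = 0; compare against these criteria.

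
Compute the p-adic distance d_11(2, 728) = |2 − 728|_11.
d_11(2, 728) = 1/121

Step 1 — x − y = 2 − 728 = -726. Step 2 — v_11(-726) = 2 (factor: -726 = −(11^2 · 6); the sign does not affect v_p). Step 3 — |x − y|_11 = 11^{-2} = 1/121.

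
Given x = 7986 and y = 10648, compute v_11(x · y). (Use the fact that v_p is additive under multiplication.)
v_11(85034928) = 6

v_p(x) = 3 (factor: 7986 = 11^3 · 6); v_p(y) = 3 (factor: 10648 = 11^3 · 8). Additivity: v_p(xy) = v_p(x) + v_p(y) = 3 + 3 = 6. (Direct check: xy = 85034928 = 11^6 · (48).)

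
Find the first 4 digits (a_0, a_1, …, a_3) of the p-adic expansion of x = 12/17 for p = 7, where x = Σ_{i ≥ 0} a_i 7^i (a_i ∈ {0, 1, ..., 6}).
(a_0, …, a_3) = (4, 2, 5, 5)

v_7(12/17) = 0 (numerator and denominator both coprime to 7), so x ∈ ℤ_7^×. Compute digits iteratively via a_i = x_i mod 7, x_{i+1} = (x_i − a_i)/7, with x_0 = x:
  x_0 = 12/17;  a_0 = 4;  x_1 = (x_0 − 4)/7 = -8/17
  x_1 = -8/17;  a_1 = 2;  x_2 = (x_1 − 2)/7 = -6/17
  x_2 = -6/17;  a_2 = 5;  x_3 = (x_2 − 5)/7 = -13/17
  x_3 = -13/17;  a_3 = 5;  x_4 = (x_3 − 5)/7 = -14/17
Digits: (4, 2, 5, 5).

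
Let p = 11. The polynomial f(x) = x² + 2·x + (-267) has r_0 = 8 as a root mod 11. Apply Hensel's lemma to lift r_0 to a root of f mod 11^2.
r_1 = 52 (mod 121)

Hensel: r_{i+1} = r_i − f(r_i)·(f′(r_i))^{-1} mod 11^{i+2}, f′(x) = 2x + 2. Iterate:
  r_0 = 8 (mod 11)
  r_1 = 52 (mod 121)
Final: r = 52 satisfies f(r) ≡ 0 mod 11^2.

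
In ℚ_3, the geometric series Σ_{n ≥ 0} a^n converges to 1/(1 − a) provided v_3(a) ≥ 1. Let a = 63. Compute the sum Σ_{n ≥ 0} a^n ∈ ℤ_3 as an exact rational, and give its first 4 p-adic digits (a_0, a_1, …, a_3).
Σ a^n = 1/(1 − a) = -1/62;  first 4 digits = (1, 0, 1, 2)

v_3(a) = 2 ≥ 1, so the series converges in ℤ_3 to 1/(1 − a) = 1/(1 − 63) = -1/62. Expand this rational in ℤ_3: compute digits iteratively via d_i = x_i mod 3, x_{i+1} = (x_i − d_i)/3. The first 4 digits are (1, 0, 1, 2).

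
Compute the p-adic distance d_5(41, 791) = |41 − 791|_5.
d_5(41, 791) = 1/125

Step 1 — x − y = 41 − 791 = -750. Step 2 — v_5(-750) = 3 (factor: -750 = −(5^3 · 6); the sign does not affect v_p). Step 3 — |x − y|_5 = 5^{-3} = 1/125.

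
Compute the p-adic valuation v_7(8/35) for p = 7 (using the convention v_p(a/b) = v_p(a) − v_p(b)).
v_7(8/35) = -1

Factor powers of 7 from the numerator and denominator of the reduced fraction: 8 = 7^0 · 8 and 35 = 7^1 · 5. Apply v_p(a/b) = v_p(a) − v_p(b): v_7(8/35) = 0 − 1 = -1.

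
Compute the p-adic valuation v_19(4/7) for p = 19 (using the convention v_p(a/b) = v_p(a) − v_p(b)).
v_19(4/7) = 0

Factor powers of 19 from the numerator and denominator of the reduced fraction: 4 = 19^0 · 4 and 7 = 19^0 · 7. Apply v_p(a/b) = v_p(a) − v_p(b): v_19(4/7) = 0 − 0 = 0.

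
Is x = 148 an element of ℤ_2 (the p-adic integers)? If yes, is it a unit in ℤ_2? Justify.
x ∈ ℤ_2 but not a unit; v_2(x) = 2 > 0

ℤ_2 = {x ∈ ℚ_2 : v_2(x) ≥ 0} and ℤ_2^× = {x ∈ ℤ_2 : v_2(x) = 0}. Here v_2(148) = v_2(num) − v_2(den) = 2; compare against these criteria.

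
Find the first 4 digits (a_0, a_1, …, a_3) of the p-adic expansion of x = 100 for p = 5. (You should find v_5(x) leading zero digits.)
(a_0, …, a_3) = (0, 0, 4, 0)

v_5(100) = 2, so a_0 = ... = a_1 = 0. Factor out: x = 5^2 · u with u = 4 a unit in ℤ_5. Expand u iteratively via a_{v+i} = u_i mod 5, u_{i+1} = (u_i − a_{v+i})/5:
  u_0 = 4;  a_2 = 4;  u_1 = (u_0 − 4)/5 = 0
  u_1 = 0;  a_3 = 0;  u_2 = (u_1 − 0)/5 = 0
Digits: (0, 0, 4, 0).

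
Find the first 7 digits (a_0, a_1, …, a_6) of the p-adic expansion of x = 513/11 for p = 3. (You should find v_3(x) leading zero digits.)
(a_0, …, a_6) = (0, 0, 0, 2, 1, 1, 2)

v_3(513/11) = 3, so a_0 = ... = a_2 = 0. Factor out: x = 3^3 · u with u = 19/11 a unit in ℤ_3. Expand u iteratively via a_{v+i} = u_i mod 3, u_{i+1} = (u_i − a_{v+i})/3:
  u_0 = 19/11;  a_3 = 2;  u_1 = (u_0 − 2)/3 = -1/11
  u_1 = -1/11;  a_4 = 1;  u_2 = (u_1 − 1)/3 = -4/11
  u_2 = -4/11;  a_5 = 1;  u_3 = (u_2 − 1)/3 = -5/11
  u_3 = -5/11;  a_6 = 2;  u_4 = (u_3 − 2)/3 = -9/11
Digits: (0, 0, 0, 2, 1, 1, 2).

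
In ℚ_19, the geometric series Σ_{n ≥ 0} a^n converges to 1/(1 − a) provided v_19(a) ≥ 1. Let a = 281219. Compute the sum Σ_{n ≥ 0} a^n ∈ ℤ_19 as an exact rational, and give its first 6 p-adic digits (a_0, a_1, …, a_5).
Σ a^n = 1/(1 − a) = -1/281218;  first 6 digits = (1, 0, 0, 3, 2, 0)

v_19(a) = 3 ≥ 1, so the series converges in ℤ_19 to 1/(1 − a) = 1/(1 − 281219) = -1/281218. Expand this rational in ℤ_19: compute digits iteratively via d_i = x_i mod 19, x_{i+1} = (x_i − d_i)/19. The first 6 digits are (1, 0, 0, 3, 2, 0).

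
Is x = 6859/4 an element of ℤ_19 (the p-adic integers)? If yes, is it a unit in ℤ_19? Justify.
x ∈ ℤ_19 but not a unit; v_19(x) = 3 > 0

ℤ_19 = {x ∈ ℚ_19 : v_19(x) ≥ 0} and ℤ_19^× = {x ∈ ℤ_19 : v_19(x) = 0}. Here v_19(6859/4) = v_19(num) − v_19(den) = 3; compare against these criteria.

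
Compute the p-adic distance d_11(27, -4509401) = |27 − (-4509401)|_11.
d_11(27, -4509401) = 1/161051

Step 1 — x − y = 27 − (-4509401) = 4509428. Step 2 — v_11(4509428) = 5 (factor: 4509428 = (11^5 · 28); the sign does not affect v_p). Step 3 — |x − y|_11 = 11^{-5} = 1/161051.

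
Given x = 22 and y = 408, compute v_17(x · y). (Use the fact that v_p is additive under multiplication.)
v_17(8976) = 1

v_p(x) = 0 (factor: 22 = 17^0 · 22); v_p(y) = 1 (factor: 408 = 17^1 · 24). Additivity: v_p(xy) = v_p(x) + v_p(y) = 0 + 1 = 1. (Direct check: xy = 8976 = 17^1 · (528).)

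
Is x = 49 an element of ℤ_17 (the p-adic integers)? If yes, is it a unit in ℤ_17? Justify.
x ∈ ℤ_17^× (unit); v_17(x) = 0

ℤ_17 = {x ∈ ℚ_17 : v_17(x) ≥ 0} and ℤ_17^× = {x ∈ ℤ_17 : v_17(x) = 0}. Here v_17(49) = v_17(num) − v_17(den) = 0; compare against these criteria.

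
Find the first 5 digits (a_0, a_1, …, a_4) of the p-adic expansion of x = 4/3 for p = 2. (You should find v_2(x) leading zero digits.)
(a_0, …, a_4) = (0, 0, 1, 1, 0)

v_2(4/3) = 2, so a_0 = ... = a_1 = 0. Factor out: x = 2^2 · u with u = 1/3 a unit in ℤ_2. Expand u iteratively via a_{v+i} = u_i mod 2, u_{i+1} = (u_i − a_{v+i})/2:
  u_0 = 1/3;  a_2 = 1;  u_1 = (u_0 − 1)/2 = -1/3
  u_1 = -1/3;  a_3 = 1;  u_2 = (u_1 − 1)/2 = -2/3
  u_2 = -2/3;  a_4 = 0;  u_3 = (u_2 − 0)/2 = -1/3
Digits: (0, 0, 1, 1, 0).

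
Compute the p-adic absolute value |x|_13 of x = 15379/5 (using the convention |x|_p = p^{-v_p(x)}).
|15379/5|_13 = 1/2197

Step 1 — compute v_13(x) by factoring powers of 13 out of the numerator and denominator: v_13(15379/5) = 3. Step 2 — apply |x|_p = p^{-v_p(x)} = 13^{-3} = 1/2197.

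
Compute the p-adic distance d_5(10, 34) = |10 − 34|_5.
d_5(10, 34) = 1

Step 1 — x − y = 10 − 34 = -24. Step 2 — v_5(-24) = 0 (factor: -24 = −(5^0 · 24); the sign does not affect v_p). Step 3 — |x − y|_5 = 5^{0} = 1.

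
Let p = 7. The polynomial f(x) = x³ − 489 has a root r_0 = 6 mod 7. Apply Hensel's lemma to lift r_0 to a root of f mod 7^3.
r_2 = 48 (mod 343)

Hensel: r_{i+1} = r_i − f(r_i)/f′(r_i) mod 7^{i+2}, where f′(x) = 3x². Iterate:
  r_0 = 6 (mod 7)
  r_1 = 48 (mod 49)
  r_2 = 48 (mod 343)
Final: r = 48 with f(r) ≡ 0 mod 7^3.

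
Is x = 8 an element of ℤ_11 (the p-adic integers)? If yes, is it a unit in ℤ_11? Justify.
x ∈ ℤ_11^× (unit); v_11(x) = 0

ℤ_11 = {x ∈ ℚ_11 : v_11(x) ≥ 0} and ℤ_11^× = {x ∈ ℤ_11 : v_11(x) = 0}. Here v_11(8) = v_11(num) − v_11(den) = 0; compare against these criteria.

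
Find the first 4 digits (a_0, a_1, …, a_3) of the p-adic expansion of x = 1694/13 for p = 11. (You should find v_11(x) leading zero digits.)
(a_0, …, a_3) = (0, 0, 7, 2)

v_11(1694/13) = 2, so a_0 = ... = a_1 = 0. Factor out: x = 11^2 · u with u = 14/13 a unit in ℤ_11. Expand u iteratively via a_{v+i} = u_i mod 11, u_{i+1} = (u_i − a_{v+i})/11:
  u_0 = 14/13;  a_2 = 7;  u_1 = (u_0 − 7)/11 = -7/13
  u_1 = -7/13;  a_3 = 2;  u_2 = (u_1 − 2)/11 = -3/13
Digits: (0, 0, 7, 2).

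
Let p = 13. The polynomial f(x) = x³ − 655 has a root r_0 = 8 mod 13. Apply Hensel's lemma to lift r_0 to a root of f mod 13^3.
r_2 = 2101 (mod 2197)

Hensel: r_{i+1} = r_i − f(r_i)/f′(r_i) mod 13^{i+2}, where f′(x) = 3x². Iterate:
  r_0 = 8 (mod 13)
  r_1 = 73 (mod 169)
  r_2 = 2101 (mod 2197)
Final: r = 2101 with f(r) ≡ 0 mod 13^3.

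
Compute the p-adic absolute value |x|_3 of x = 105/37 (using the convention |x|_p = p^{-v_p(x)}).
|105/37|_3 = 1/3

Step 1 — compute v_3(x) by factoring powers of 3 out of the numerator and denominator: v_3(105/37) = 1. Step 2 — apply |x|_p = p^{-v_p(x)} = 3^{-1} = 1/3.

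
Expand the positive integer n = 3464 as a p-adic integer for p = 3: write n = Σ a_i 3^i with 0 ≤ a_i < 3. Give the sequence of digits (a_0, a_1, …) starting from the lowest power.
(a_0, a_1, …) = (2, 2, 0, 2, 0, 2, 1, 1)

Repeated division by 3 gives the digits low-to-high: 3464 = 2 + 2·3^1 + 2·3^3 + 2·3^5 + 1·3^6 + 1·3^7. Digit sequence: (2, 2, 0, 2, 0, 2, 1, 1).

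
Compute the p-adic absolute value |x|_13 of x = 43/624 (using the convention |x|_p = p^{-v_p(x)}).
|43/624|_13 = 13

Step 1 — compute v_13(x) by factoring powers of 13 out of the numerator and denominator: v_13(43/624) = -1. Step 2 — apply |x|_p = p^{-v_p(x)} = 13^{1} = 13.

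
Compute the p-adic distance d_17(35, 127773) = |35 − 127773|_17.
d_17(35, 127773) = 1/4913

Step 1 — x − y = 35 − 127773 = -127738. Step 2 — v_17(-127738) = 3 (factor: -127738 = −(17^3 · 26); the sign does not affect v_p). Step 3 — |x − y|_17 = 17^{-3} = 1/4913.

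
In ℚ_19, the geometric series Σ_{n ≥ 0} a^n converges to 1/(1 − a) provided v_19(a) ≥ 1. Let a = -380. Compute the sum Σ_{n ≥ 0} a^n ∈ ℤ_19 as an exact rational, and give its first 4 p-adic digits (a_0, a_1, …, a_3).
Σ a^n = 1/(1 − a) = 1/381;  first 4 digits = (1, 18, 18, 0)

v_19(a) = 1 ≥ 1, so the series converges in ℤ_19 to 1/(1 − a) = 1/(1 − (-380)) = 1/381. Expand this rational in ℤ_19: compute digits iteratively via d_i = x_i mod 19, x_{i+1} = (x_i − d_i)/19. The first 4 digits are (1, 18, 18, 0).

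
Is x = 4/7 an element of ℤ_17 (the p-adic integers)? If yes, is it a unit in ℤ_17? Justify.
x ∈ ℤ_17^× (unit); v_17(x) = 0

ℤ_17 = {x ∈ ℚ_17 : v_17(x) ≥ 0} and ℤ_17^× = {x ∈ ℤ_17 : v_17(x) = 0}. Here v_17(4/7) = v_17(num) − v_17(den) = 0; compare against these criteria.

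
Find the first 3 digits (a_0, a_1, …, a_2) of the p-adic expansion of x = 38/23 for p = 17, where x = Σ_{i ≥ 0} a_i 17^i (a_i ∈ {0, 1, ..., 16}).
(a_0, …, a_2) = (12, 9, 12)

v_17(38/23) = 0 (numerator and denominator both coprime to 17), so x ∈ ℤ_17^×. Compute digits iteratively via a_i = x_i mod 17, x_{i+1} = (x_i − a_i)/17, with x_0 = x:
  x_0 = 38/23;  a_0 = 12;  x_1 = (x_0 − 12)/17 = -14/23
  x_1 = -14/23;  a_1 = 9;  x_2 = (x_1 − 9)/17 = -13/23
  x_2 = -13/23;  a_2 = 12;  x_3 = (x_2 − 12)/17 = -17/23
Digits: (12, 9, 12).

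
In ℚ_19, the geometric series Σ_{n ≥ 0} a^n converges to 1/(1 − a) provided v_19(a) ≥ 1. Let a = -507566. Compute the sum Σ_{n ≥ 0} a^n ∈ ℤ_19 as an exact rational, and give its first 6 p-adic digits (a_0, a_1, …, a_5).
Σ a^n = 1/(1 − a) = 1/507567;  first 6 digits = (1, 0, 0, 2, 15, 18)

v_19(a) = 3 ≥ 1, so the series converges in ℤ_19 to 1/(1 − a) = 1/(1 − (-507566)) = 1/507567. Expand this rational in ℤ_19: compute digits iteratively via d_i = x_i mod 19, x_{i+1} = (x_i − d_i)/19. The first 6 digits are (1, 0, 0, 2, 15, 18).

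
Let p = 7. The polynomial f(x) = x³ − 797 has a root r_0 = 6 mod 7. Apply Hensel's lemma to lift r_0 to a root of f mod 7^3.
r_2 = 20 (mod 343)

Hensel: r_{i+1} = r_i − f(r_i)/f′(r_i) mod 7^{i+2}, where f′(x) = 3x². Iterate:
  r_0 = 6 (mod 7)
  r_1 = 20 (mod 49)
  r_2 = 20 (mod 343)
Final: r = 20 with f(r) ≡ 0 mod 7^3.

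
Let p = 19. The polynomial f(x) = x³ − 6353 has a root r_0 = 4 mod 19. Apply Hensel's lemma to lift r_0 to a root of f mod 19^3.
r_2 = 1752 (mod 6859)

Hensel: r_{i+1} = r_i − f(r_i)/f′(r_i) mod 19^{i+2}, where f′(x) = 3x². Iterate:
  r_0 = 4 (mod 19)
  r_1 = 308 (mod 361)
  r_2 = 1752 (mod 6859)
Final: r = 1752 with f(r) ≡ 0 mod 19^3.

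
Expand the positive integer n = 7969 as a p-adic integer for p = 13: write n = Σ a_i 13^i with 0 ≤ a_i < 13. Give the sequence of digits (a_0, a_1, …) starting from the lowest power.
(a_0, a_1, …) = (0, 2, 8, 3)

Repeated division by 13 gives the digits low-to-high: 7969 = 2·13^1 + 8·13^2 + 3·13^3. Digit sequence: (0, 2, 8, 3).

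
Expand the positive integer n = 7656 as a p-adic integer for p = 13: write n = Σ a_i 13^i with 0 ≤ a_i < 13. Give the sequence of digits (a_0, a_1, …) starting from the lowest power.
(a_0, a_1, …) = (12, 3, 6, 3)

Repeated division by 13 gives the digits low-to-high: 7656 = 12 + 3·13^1 + 6·13^2 + 3·13^3. Digit sequence: (12, 3, 6, 3).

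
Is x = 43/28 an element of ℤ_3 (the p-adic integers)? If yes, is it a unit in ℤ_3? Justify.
x ∈ ℤ_3^× (unit); v_3(x) = 0

ℤ_3 = {x ∈ ℚ_3 : v_3(x) ≥ 0} and ℤ_3^× = {x ∈ ℤ_3 : v_3(x) = 0}. Here v_3(43/28) = v_3(num) − v_3(den) = 0; compare against these criteria.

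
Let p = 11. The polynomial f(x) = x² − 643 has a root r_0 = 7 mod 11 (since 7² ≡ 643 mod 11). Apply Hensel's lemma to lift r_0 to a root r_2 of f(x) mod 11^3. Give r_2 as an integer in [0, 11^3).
r_2 = 1052 (mod 1331)

Hensel's recurrence: r_{i+1} = r_i − f(r_i)·(f′(r_i))^{-1} mod 11^{i+2}, with f′(x) = 2x. Iterate:
  r_0 = 7 (mod 11)
  r_1 = 84 (mod 121)
  r_2 = 1052 (mod 1331)
Final: r_2 = 1052, and one checks f(r_2) ≡ 0 mod 11^3.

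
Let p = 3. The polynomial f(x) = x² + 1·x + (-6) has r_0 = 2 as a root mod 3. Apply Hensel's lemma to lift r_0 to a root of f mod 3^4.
r_3 = 2 (mod 81)

Hensel: r_{i+1} = r_i − f(r_i)·(f′(r_i))^{-1} mod 3^{i+2}, f′(x) = 2x + 1. Iterate:
  r_0 = 2 (mod 3)
  r_1 = 2 (mod 9)
  r_2 = 2 (mod 27)
  r_3 = 2 (mod 81)
Final: r = 2 satisfies f(r) ≡ 0 mod 3^4.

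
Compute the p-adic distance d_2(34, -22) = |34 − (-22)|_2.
d_2(34, -22) = 1/8

Step 1 — x − y = 34 − (-22) = 56. Step 2 — v_2(56) = 3 (factor: 56 = (2^3 · 7); the sign does not affect v_p). Step 3 — |x − y|_2 = 2^{-3} = 1/8.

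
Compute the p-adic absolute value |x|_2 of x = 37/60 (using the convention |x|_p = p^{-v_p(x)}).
|37/60|_2 = 4

Step 1 — compute v_2(x) by factoring powers of 2 out of the numerator and denominator: v_2(37/60) = -2. Step 2 — apply |x|_p = p^{-v_p(x)} = 2^{2} = 4.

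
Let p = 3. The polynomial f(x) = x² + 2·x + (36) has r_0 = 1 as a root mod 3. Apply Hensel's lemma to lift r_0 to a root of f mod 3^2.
r_1 = 7 (mod 9)

Hensel: r_{i+1} = r_i − f(r_i)·(f′(r_i))^{-1} mod 3^{i+2}, f′(x) = 2x + 2. Iterate:
  r_0 = 1 (mod 3)
  r_1 = 7 (mod 9)
Final: r = 7 satisfies f(r) ≡ 0 mod 3^2.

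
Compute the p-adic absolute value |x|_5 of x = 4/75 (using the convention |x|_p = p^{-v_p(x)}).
|4/75|_5 = 25

Step 1 — compute v_5(x) by factoring powers of 5 out of the numerator and denominator: v_5(4/75) = -2. Step 2 — apply |x|_p = p^{-v_p(x)} = 5^{2} = 25.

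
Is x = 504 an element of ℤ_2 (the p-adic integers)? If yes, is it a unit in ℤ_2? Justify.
x ∈ ℤ_2 but not a unit; v_2(x) = 3 > 0

ℤ_2 = {x ∈ ℚ_2 : v_2(x) ≥ 0} and ℤ_2^× = {x ∈ ℤ_2 : v_2(x) = 0}. Here v_2(504) = v_2(num) − v_2(den) = 3; compare against these criteria.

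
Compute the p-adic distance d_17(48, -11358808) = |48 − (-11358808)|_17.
d_17(48, -11358808) = 1/1419857

Step 1 — x − y = 48 − (-11358808) = 11358856. Step 2 — v_17(11358856) = 5 (factor: 11358856 = (17^5 · 8); the sign does not affect v_p). Step 3 — |x − y|_17 = 17^{-5} = 1/1419857.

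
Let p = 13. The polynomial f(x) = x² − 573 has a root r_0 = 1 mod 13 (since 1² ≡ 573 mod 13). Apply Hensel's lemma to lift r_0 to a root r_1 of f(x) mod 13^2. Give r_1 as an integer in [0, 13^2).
r_1 = 118 (mod 169)

Hensel's recurrence: r_{i+1} = r_i − f(r_i)·(f′(r_i))^{-1} mod 13^{i+2}, with f′(x) = 2x. Iterate:
  r_0 = 1 (mod 13)
  r_1 = 118 (mod 169)
Final: r_1 = 118, and one checks f(r_1) ≡ 0 mod 13^2.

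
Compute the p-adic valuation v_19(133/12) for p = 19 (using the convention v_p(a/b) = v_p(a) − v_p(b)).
v_19(133/12) = 1

Factor powers of 19 from the numerator and denominator of the reduced fraction: 133 = 19^1 · 7 and 12 = 19^0 · 12. Apply v_p(a/b) = v_p(a) − v_p(b): v_19(133/12) = 1 − 0 = 1.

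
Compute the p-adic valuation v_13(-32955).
v_13(-32955) = 3

v_13(n) is the largest exponent k such that 13^k divides n. Factor out: -32955 = -13^3 · 15. (Sign doesn't affect v_p.) So v_13(-32955) = 3.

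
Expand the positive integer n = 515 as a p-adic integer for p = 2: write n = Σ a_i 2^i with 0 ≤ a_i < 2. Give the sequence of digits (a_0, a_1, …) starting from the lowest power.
(a_0, a_1, …) = (1, 1, 0, 0, 0, 0, 0, 0, 0, 1)

Repeated division by 2 gives the digits low-to-high: 515 = 1 + 1·2^1 + 1·2^9. Digit sequence: (1, 1, 0, 0, 0, 0, 0, 0, 0, 1).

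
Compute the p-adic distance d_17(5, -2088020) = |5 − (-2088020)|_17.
d_17(5, -2088020) = 1/83521

Step 1 — x − y = 5 − (-2088020) = 2088025. Step 2 — v_17(2088025) = 4 (factor: 2088025 = (17^4 · 25); the sign does not affect v_p). Step 3 — |x − y|_17 = 17^{-4} = 1/83521.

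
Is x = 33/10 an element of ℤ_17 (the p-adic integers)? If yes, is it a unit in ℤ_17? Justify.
x ∈ ℤ_17^× (unit); v_17(x) = 0

ℤ_17 = {x ∈ ℚ_17 : v_17(x) ≥ 0} and ℤ_17^× = {x ∈ ℤ_17 : v_17(x) = 0}. Here v_17(33/10) = v_17(num) − v_17(den) = 0; compare against these criteria.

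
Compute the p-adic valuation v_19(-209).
v_19(-209) = 1

v_19(n) is the largest exponent k such that 19^k divides n. Factor out: -209 = -19^1 · 11. (Sign doesn't affect v_p.) So v_19(-209) = 1.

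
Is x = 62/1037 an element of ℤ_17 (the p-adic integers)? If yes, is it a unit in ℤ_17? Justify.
x ∉ ℤ_17 (v_17(x) = -1 < 0)

ℤ_17 = {x ∈ ℚ_17 : v_17(x) ≥ 0} and ℤ_17^× = {x ∈ ℤ_17 : v_17(x) = 0}. Here v_17(62/1037) = v_17(num) − v_17(den) = -1; compare against these criteria.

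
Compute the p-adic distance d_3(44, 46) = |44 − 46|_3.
d_3(44, 46) = 1

Step 1 — x − y = 44 − 46 = -2. Step 2 — v_3(-2) = 0 (factor: -2 = −(3^0 · 2); the sign does not affect v_p). Step 3 — |x − y|_3 = 3^{0} = 1.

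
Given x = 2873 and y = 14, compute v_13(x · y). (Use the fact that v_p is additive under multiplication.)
v_13(40222) = 2

v_p(x) = 2 (factor: 2873 = 13^2 · 17); v_p(y) = 0 (factor: 14 = 13^0 · 14). Additivity: v_p(xy) = v_p(x) + v_p(y) = 2 + 0 = 2. (Direct check: xy = 40222 = 13^2 · (238).)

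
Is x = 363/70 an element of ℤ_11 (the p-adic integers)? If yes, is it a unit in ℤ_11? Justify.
x ∈ ℤ_11 but not a unit; v_11(x) = 2 > 0

ℤ_11 = {x ∈ ℚ_11 : v_11(x) ≥ 0} and ℤ_11^× = {x ∈ ℤ_11 : v_11(x) = 0}. Here v_11(363/70) = v_11(num) − v_11(den) = 2; compare against these criteria.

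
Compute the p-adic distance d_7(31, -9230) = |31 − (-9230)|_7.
d_7(31, -9230) = 1/343

Step 1 — x − y = 31 − (-9230) = 9261. Step 2 — v_7(9261) = 3 (factor: 9261 = (7^3 · 27); the sign does not affect v_p). Step 3 — |x − y|_7 = 7^{-3} = 1/343.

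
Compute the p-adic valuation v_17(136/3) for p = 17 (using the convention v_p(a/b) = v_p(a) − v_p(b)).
v_17(136/3) = 1

Factor powers of 17 from the numerator and denominator of the reduced fraction: 136 = 17^1 · 8 and 3 = 17^0 · 3. Apply v_p(a/b) = v_p(a) − v_p(b): v_17(136/3) = 1 − 0 = 1.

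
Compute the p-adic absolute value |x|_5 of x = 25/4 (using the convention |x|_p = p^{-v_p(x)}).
|25/4|_5 = 1/25

Step 1 — compute v_5(x) by factoring powers of 5 out of the numerator and denominator: v_5(25/4) = 2. Step 2 — apply |x|_p = p^{-v_p(x)} = 5^{-2} = 1/25.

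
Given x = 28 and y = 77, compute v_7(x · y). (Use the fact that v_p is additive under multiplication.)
v_7(2156) = 2

v_p(x) = 1 (factor: 28 = 7^1 · 4); v_p(y) = 1 (factor: 77 = 7^1 · 11). Additivity: v_p(xy) = v_p(x) + v_p(y) = 1 + 1 = 2. (Direct check: xy = 2156 = 7^2 · (44).)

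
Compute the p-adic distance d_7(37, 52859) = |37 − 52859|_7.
d_7(37, 52859) = 1/2401

Step 1 — x − y = 37 − 52859 = -52822. Step 2 — v_7(-52822) = 4 (factor: -52822 = −(7^4 · 22); the sign does not affect v_p). Step 3 — |x − y|_7 = 7^{-4} = 1/2401.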